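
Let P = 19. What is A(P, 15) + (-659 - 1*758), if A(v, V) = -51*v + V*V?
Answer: -2161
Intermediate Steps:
A(v, V) = V² - 51*v (A(v, V) = -51*v + V² = V² - 51*v)
A(P, 15) + (-659 - 1*758) = (15² - 51*19) + (-659 - 1*758) = (225 - 969) + (-659 - 758) = -744 - 1417 = -2161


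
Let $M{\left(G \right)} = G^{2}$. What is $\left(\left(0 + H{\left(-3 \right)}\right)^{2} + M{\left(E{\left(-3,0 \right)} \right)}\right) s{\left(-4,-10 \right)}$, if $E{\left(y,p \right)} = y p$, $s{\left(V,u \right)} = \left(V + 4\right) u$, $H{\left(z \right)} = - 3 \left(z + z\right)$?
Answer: $0$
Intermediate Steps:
$H{\left(z \right)} = - 6 z$ ($H{\left(z \right)} = - 3 \cdot 2 z = - 6 z$)
$s{\left(V,u \right)} = u \left(4 + V\right)$ ($s{\left(V,u \right)} = \left(4 + V\right) u = u \left(4 + V\right)$)
$E{\left(y,p \right)} = p y$
$\left(\left(0 + H{\left(-3 \right)}\right)^{2} + M{\left(E{\left(-3,0 \right)} \right)}\right) s{\left(-4,-10 \right)} = \left(\left(0 - -18\right)^{2} + \left(0 \left(-3\right)\right)^{2}\right) \left(- 10 \left(4 - 4\right)\right) = \left(\left(0 + 18\right)^{2} + 0^{2}\right) \left(\left(-10\right) 0\right) = \left(18^{2} + 0\right) 0 = \left(324 + 0\right) 0 = 324 \cdot 0 = 0$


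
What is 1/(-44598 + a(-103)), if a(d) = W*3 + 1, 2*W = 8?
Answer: -1/44585 ≈ -2.2429e-5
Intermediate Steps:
W = 4 (W = (1/2)*8 = 4)
a(d) = 13 (a(d) = 4*3 + 1 = 12 + 1 = 13)
1/(-44598 + a(-103)) = 1/(-44598 + 13) = 1/(-44585) = -1/44585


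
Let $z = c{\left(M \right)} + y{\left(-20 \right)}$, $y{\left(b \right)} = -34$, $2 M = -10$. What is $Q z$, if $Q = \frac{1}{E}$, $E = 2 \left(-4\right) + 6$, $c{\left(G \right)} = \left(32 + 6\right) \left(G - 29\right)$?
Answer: $663$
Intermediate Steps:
$M = -5$ ($M = \frac{1}{2} \left(-10\right) = -5$)
$c{\left(G \right)} = -1102 + 38 G$ ($c{\left(G \right)} = 38 \left(-29 + G\right) = -1102 + 38 G$)
$E = -2$ ($E = -8 + 6 = -2$)
$z = -1326$ ($z = \left(-1102 + 38 \left(-5\right)\right) - 34 = \left(-1102 - 190\right) - 34 = -1292 - 34 = -1326$)
$Q = - \frac{1}{2}$ ($Q = \frac{1}{-2} = - \frac{1}{2} \approx -0.5$)
$Q z = \left(- \frac{1}{2}\right) \left(-1326\right) = 663$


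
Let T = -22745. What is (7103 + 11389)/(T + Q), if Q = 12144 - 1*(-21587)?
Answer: 3082/1831 ≈ 1.6832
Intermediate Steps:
Q = 33731 (Q = 12144 + 21587 = 33731)
(7103 + 11389)/(T + Q) = (7103 + 11389)/(-22745 + 33731) = 18492/10986 = 18492*(1/10986) = 3082/1831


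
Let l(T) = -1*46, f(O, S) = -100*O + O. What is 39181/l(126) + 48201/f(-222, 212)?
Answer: -71575231/84249 ≈ -849.57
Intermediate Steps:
f(O, S) = -99*O
l(T) = -46
39181/l(126) + 48201/f(-222, 212) = 39181/(-46) + 48201/((-99*(-222))) = 39181*(-1/46) + 48201/21978 = -39181/46 + 48201*(1/21978) = -39181/46 + 16067/7326 = -71575231/84249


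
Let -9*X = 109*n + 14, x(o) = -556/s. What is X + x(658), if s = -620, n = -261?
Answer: 4408676/1395 ≈ 3160.3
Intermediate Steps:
x(o) = 139/155 (x(o) = -556/(-620) = -556*(-1/620) = 139/155)
X = 28435/9 (X = -(109*(-261) + 14)/9 = -(-28449 + 14)/9 = -⅑*(-28435) = 28435/9 ≈ 3159.4)
X + x(658) = 28435/9 + 139/155 = 4408676/1395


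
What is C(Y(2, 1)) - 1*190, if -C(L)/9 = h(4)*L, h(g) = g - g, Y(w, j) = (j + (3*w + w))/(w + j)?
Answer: -190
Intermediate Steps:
Y(w, j) = (j + 4*w)/(j + w)
h(g) = 0
C(L) = 0 (C(L) = -0*L = -9*0 = 0)
C(Y(2, 1)) - 1*190 = 0 - 1*190 = 0 - 190 = -190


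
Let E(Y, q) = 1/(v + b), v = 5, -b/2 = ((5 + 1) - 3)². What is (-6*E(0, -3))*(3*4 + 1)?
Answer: 6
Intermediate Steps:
b = -18 (b = -2*((5 + 1) - 3)² = -2*(6 - 3)² = -2*3² = -2*9 = -18)
E(Y, q) = -1/13 (E(Y, q) = 1/(5 - 18) = 1/(-13) = -1/13)
(-6*E(0, -3))*(3*4 + 1) = (-6*(-1/13))*(3*4 + 1) = 6*(12 + 1)/13 = (6/13)*13 = 6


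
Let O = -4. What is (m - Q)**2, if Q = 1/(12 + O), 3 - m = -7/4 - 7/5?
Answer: 58081/1600 ≈ 36.301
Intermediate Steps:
m = 123/20 (m = 3 - (-7/4 - 7/5) = 3 - 1*(-63/20) = 3 + 63/20 = 123/20 ≈ 6.1500)
Q = 1/8 (Q = 1/(12 - 4) = 1/8 ≈ 0.12500)
(m - Q)**2 = (123/20 - 1*1/8)**2 = (123/20 - 1/8)**2 = (241/40)**2 = 58081/1600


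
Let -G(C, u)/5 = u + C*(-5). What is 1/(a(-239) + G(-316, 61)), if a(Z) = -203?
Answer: -1/8408 ≈ -0.00011893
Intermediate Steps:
G(C, u) = -5*u + 25*C (G(C, u) = -5*(u + C*(-5)) = -5*(u - 5*C) = -5*u + 25*C)
1/(a(-239) + G(-316, 61)) = 1/(-203 + (-5*61 + 25*(-316))) = 1/(-203 + (-305 - 7900)) = 1/(-203 - 8205) = 1/(-8408) = -1/8408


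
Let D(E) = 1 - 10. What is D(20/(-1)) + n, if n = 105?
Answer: 96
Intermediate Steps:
D(E) = -9
D(20/(-1)) + n = -9 + 105 = 96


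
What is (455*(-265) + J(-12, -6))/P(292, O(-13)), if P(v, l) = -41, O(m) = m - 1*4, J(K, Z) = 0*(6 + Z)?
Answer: 120575/41 ≈ 2940.9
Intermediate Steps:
J(K, Z) = 0
O(m) = -4 + m (O(m) = m - 4 = -4 + m)
(455*(-265) + J(-12, -6))/P(292, O(-13)) = (455*(-265) + 0)/(-41) = (-120575 + 0)*(-1/41) = -120575*(-1/41) = 120575/41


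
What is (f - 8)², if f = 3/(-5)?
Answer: 1849/25 ≈ 73.960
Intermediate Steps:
f = -⅗ (f = 3*(-⅕) = -⅗ ≈ -0.60000)
(f - 8)² = (-⅗ - 8)² = (-43/5)² = 1849/25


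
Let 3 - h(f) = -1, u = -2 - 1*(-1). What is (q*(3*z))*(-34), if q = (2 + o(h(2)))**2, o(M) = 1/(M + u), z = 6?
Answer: -3332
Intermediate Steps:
u = -1 (u = -2 + 1 = -1)
h(f) = 4 (h(f) = 3 - 1*(-1) = 3 + 1 = 4)
o(M) = 1/(-1 + M) (o(M) = 1/(M - 1) = 1/(-1 + M))
q = 49/9 (q = (2 + 1/(-1 + 4))**2 = (2 + 1/3)**2 = (7/3)**2 = 49/9 ≈ 5.4444)
(q*(3*z))*(-34) = (49*(3*6)/9)*(-34) = ((49/9)*18)*(-34) = 98*(-34) = -3332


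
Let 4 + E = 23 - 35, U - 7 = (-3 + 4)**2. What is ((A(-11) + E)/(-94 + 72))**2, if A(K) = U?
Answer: 16/121 ≈ 0.13223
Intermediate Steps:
U = 8 (U = 7 + (-3 + 4)**2 = 7 + 1**2 = 7 + 1 = 8)
A(K) = 8
E = -16 (E = -4 + (23 - 35) = -4 - 12 = -16)
((A(-11) + E)/(-94 + 72))**2 = ((8 - 16)/(-94 + 72))**2 = (-8/(-22))**2 = (-8*(-1/22))**2 = (4/11)**2 = 16/121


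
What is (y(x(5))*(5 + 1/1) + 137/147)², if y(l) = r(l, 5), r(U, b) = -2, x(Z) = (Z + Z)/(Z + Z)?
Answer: 2647129/21609 ≈ 122.50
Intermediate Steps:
x(Z) = 1 (x(Z) = (2*Z)/((2*Z)) = (2*Z)*(1/(2*Z)) = 1)
y(l) = -2
(y(x(5))*(5 + 1/1) + 137/147)² = (-2*(5 + 1/1) + 137/147)² = (-2*(5 + 1) + 137*(1/147))² = (-2*6 + 137/147)² = (-12 + 137/147)² = (-1627/147)² = 2647129/21609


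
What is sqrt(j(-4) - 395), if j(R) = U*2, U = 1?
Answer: I*sqrt(393) ≈ 19.824*I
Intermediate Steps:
j(R) = 2 (j(R) = 1*2 = 2)
sqrt(j(-4) - 395) = sqrt(2 - 395) = sqrt(-393) = I*sqrt(393)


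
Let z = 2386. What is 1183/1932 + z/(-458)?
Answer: -290567/63204 ≈ -4.5973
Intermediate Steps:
1183/1932 + z/(-458) = 1183/1932 + 2386/(-458) = 1183*(1/1932) + 2386*(-1/458) = 169/276 - 1193/229 = -290567/63204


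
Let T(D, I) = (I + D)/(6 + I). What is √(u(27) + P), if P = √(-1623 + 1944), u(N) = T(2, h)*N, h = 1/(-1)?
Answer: √(135 + 25*√321)/5 ≈ 4.8287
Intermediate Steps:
h = -1
T(D, I) = (D + I)/(6 + I)
u(N) = N/5 (u(N) = ((2 - 1)/(6 - 1))*N = (1/5)*N = ((⅕)*1)*N = N/5)
P = √321 ≈ 17.916
√(u(27) + P) = √((⅕)*27 + √321) = √(27/5 + √321)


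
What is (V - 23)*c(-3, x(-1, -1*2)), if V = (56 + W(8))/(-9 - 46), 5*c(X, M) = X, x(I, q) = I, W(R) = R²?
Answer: 831/55 ≈ 15.109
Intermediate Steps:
c(X, M) = X/5
V = -24/11 (V = (56 + 8²)/(-9 - 46) = (56 + 64)/(-55) = 120*(-1/55) = -24/11 ≈ -2.1818)
(V - 23)*c(-3, x(-1, -1*2)) = (-24/11 - 23)*((⅕)*(-3)) = -277/11*(-⅗) = 831/55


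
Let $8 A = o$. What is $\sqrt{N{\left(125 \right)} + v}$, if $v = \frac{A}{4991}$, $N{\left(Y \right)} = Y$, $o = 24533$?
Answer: $\frac{\sqrt{50065050406}}{19964} \approx 11.208$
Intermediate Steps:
$A = \frac{24533}{8}$ ($A = \frac{1}{8} \cdot 24533 = \frac{24533}{8} \approx 3066.6$)
$v = \frac{24533}{39928}$ ($v = \frac{24533}{8 \cdot 4991} = \frac{24533}{8} \cdot \frac{1}{4991} = \frac{24533}{39928} \approx 0.61443$)
$\sqrt{N{\left(125 \right)} + v} = \sqrt{125 + \frac{24533}{39928}} = \sqrt{\frac{5015533}{39928}} = \frac{\sqrt{50065050406}}{19964}$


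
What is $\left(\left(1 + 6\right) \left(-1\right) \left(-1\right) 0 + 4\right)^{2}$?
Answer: $16$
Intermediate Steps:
$\left(\left(1 + 6\right) \left(-1\right) \left(-1\right) 0 + 4\right)^{2} = \left(7 \left(-1\right) \left(-1\right) 0 + 4\right)^{2} = \left(\left(-7\right) \left(-1\right) 0 + 4\right)^{2} = \left(7 \cdot 0 + 4\right)^{2} = \left(0 + 4\right)^{2} = 4^{2} = 16$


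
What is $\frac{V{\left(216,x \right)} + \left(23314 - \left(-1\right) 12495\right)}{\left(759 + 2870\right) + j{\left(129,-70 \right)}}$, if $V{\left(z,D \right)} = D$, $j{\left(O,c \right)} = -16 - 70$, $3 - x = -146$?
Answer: $\frac{11986}{1181} \approx 10.149$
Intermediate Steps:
$x = 149$ ($x = 3 - -146 = 3 + 146 = 149$)
$j{\left(O,c \right)} = -86$
$\frac{V{\left(216,x \right)} + \left(23314 - \left(-1\right) 12495\right)}{\left(759 + 2870\right) + j{\left(129,-70 \right)}} = \frac{149 + \left(23314 - \left(-1\right) 12495\right)}{\left(759 + 2870\right) - 86} = \frac{149 + \left(23314 - -12495\right)}{3629 - 86} = \frac{149 + \left(23314 + 12495\right)}{3543} = \left(149 + 35809\right) \frac{1}{3543} = 35958 \cdot \frac{1}{3543} = \frac{11986}{1181}$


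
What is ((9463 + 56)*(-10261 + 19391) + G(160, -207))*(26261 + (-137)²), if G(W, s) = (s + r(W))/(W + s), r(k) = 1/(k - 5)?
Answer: 5701952893722204/1457 ≈ 3.9135e+12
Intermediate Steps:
r(k) = 1/(-5 + k)
G(W, s) = (s + 1/(-5 + W))/(W + s)
((9463 + 56)*(-10261 + 19391) + G(160, -207))*(26261 + (-137)²) = ((9463 + 56)*(-10261 + 19391) + (1 - 207*(-5 + 160))/((-5 + 160)*(160 - 207)))*(26261 + (-137)²) = (9519*9130 + (1 - 207*155)/(155*(-47)))*(26261 + 18769) = (86908470 + (1/155)*(-1/47)*(1 - 32085))*45030 = (86908470 + (1/155)*(-1/47)*(-32084))*45030 = (86908470 + 32084/7285)*45030 = (633128236034/7285)*45030 = 5701952893722204/1457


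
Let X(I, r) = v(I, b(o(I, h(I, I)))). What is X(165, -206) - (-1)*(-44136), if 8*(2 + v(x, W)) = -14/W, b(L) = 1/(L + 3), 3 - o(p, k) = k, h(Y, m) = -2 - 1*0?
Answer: -44152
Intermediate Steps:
h(Y, m) = -2 (h(Y, m) = -2 + 0 = -2)
o(p, k) = 3 - k
b(L) = 1/(3 + L)
v(x, W) = -2 - 7/(4*W) (v(x, W) = -2 + (-14/W)/8 = -2 - 7/(4*W))
X(I, r) = -16 (X(I, r) = -2 - (21/2 + 7/2) = -2 - 7/(4*(1/(3 + (3 + 2)))) = -2 - 7/(4*(1/(3 + 5))) = -2 - 7/(4*(1/8)) = -2 - 7/(4*⅛) = -2 - 7/4*8 = -2 - 14 = -16)
X(165, -206) - (-1)*(-44136) = -16 - (-1)*(-44136) = -16 - 1*44136 = -16 - 44136 = -44152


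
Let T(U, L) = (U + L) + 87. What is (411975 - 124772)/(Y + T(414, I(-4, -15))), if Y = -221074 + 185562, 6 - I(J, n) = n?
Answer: -287203/34990 ≈ -8.2081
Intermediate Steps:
I(J, n) = 6 - n
T(U, L) = 87 + L + U (T(U, L) = (L + U) + 87 = 87 + L + U)
Y = -35512
(411975 - 124772)/(Y + T(414, I(-4, -15))) = (411975 - 124772)/(-35512 + (87 + (6 - 1*(-15)) + 414)) = 287203/(-35512 + (87 + (6 + 15) + 414)) = 287203/(-35512 + (87 + 21 + 414)) = 287203/(-35512 + 522) = 287203/(-34990) = 287203*(-1/34990) = -287203/34990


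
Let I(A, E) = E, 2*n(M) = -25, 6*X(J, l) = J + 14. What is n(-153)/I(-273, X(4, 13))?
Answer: -25/6 ≈ -4.1667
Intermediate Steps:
X(J, l) = 7/3 + J/6 (X(J, l) = (J + 14)/6 = (14 + J)/6 = 7/3 + J/6)
n(M) = -25/2 (n(M) = (½)*(-25) = -25/2)
n(-153)/I(-273, X(4, 13)) = -25/(2*(7/3 + (⅙)*4)) = -25/(2*(7/3 + ⅔)) = -25/2/3 = -25/2*⅓ = -25/6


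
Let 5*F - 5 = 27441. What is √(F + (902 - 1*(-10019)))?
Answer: √410255/5 ≈ 128.10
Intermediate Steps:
F = 27446/5 (F = 1 + (⅕)*27441 = 1 + 27441/5 = 27446/5 ≈ 5489.2)
√(F + (902 - 1*(-10019))) = √(27446/5 + (902 - 1*(-10019))) = √(27446/5 + (902 + 10019)) = √(27446/5 + 10921) = √(82051/5) = √410255/5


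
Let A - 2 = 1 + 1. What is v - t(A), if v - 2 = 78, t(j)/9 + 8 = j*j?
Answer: 8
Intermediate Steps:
A = 4 (A = 2 + (1 + 1) = 2 + 2 = 4)
t(j) = -72 + 9*j² (t(j) = -72 + 9*(j*j) = -72 + 9*j²)
v = 80 (v = 2 + 78 = 80)
v - t(A) = 80 - (-72 + 9*4²) = 80 - (-72 + 9*16) = 80 - (-72 + 144) = 80 - 1*72 = 80 - 72 = 8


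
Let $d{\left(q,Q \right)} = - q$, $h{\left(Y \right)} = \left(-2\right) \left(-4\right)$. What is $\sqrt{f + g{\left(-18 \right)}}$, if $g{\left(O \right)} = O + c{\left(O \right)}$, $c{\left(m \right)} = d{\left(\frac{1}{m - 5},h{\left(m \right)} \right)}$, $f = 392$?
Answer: $\frac{\sqrt{197869}}{23} \approx 19.34$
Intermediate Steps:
$h{\left(Y \right)} = 8$
$c{\left(m \right)} = - \frac{1}{-5 + m}$ ($c{\left(m \right)} = - \frac{1}{m - 5} = - \frac{1}{-5 + m}$)
$g{\left(O \right)} = O - \frac{1}{-5 + O}$
$\sqrt{f + g{\left(-18 \right)}} = \sqrt{392 + \frac{-1 - 18 \left(-5 - 18\right)}{-5 - 18}} = \sqrt{392 + \frac{-1 - -414}{-23}} = \sqrt{392 - \frac{-1 + 414}{23}} = \sqrt{392 - \frac{413}{23}} = \sqrt{\frac{8603}{23}} = \frac{\sqrt{197869}}{23}$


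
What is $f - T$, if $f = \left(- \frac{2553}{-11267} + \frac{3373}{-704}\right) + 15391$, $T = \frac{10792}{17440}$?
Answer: $\frac{66511693642697}{4322922560} \approx 15386.0$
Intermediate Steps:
$T = \frac{1349}{2180}$ ($T = 10792 \cdot \frac{1}{17440} = \frac{1349}{2180} \approx 0.61881$)
$f = \frac{122044713209}{7931968}$ ($f = \left(\left(-2553\right) \left(- \frac{1}{11267}\right) + 3373 \left(- \frac{1}{704}\right)\right) + 15391 = \left(\frac{2553}{11267} - \frac{3373}{704}\right) + 15391 = - \frac{36206279}{7931968} + 15391 = \frac{122044713209}{7931968} \approx 15386.0$)
$f - T = \frac{122044713209}{7931968} - \frac{1349}{2180} = \frac{66511693642697}{4322922560}$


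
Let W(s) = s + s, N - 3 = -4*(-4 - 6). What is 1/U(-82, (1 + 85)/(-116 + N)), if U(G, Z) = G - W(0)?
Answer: -1/82 ≈ -0.012195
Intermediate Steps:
N = 43 (N = 3 - 4*(-4 - 6) = 3 - 4*(-10) = 3 + 40 = 43)
W(s) = 2*s
U(G, Z) = G (U(G, Z) = G - 2*0 = G - 1*0 = G + 0 = G)
1/U(-82, (1 + 85)/(-116 + N)) = 1/(-82) = -1/82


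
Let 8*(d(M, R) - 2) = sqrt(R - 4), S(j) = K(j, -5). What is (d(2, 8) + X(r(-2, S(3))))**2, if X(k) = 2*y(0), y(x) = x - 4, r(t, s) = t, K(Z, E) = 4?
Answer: 529/16 ≈ 33.063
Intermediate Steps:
S(j) = 4
y(x) = -4 + x
X(k) = -8 (X(k) = 2*(-4 + 0) = 2*(-4) = -8)
d(M, R) = 2 + sqrt(-4 + R)/8 (d(M, R) = 2 + sqrt(R - 4)/8 = 2 + sqrt(-4 + R)/8)
(d(2, 8) + X(r(-2, S(3))))**2 = ((2 + sqrt(-4 + 8)/8) - 8)**2 = ((2 + sqrt(4)/8) - 8)**2 = ((2 + (1/8)*2) - 8)**2 = ((2 + 1/4) - 8)**2 = (9/4 - 8)**2 = (-23/4)**2 = 529/16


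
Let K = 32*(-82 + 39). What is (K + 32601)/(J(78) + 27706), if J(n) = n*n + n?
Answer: 31225/33868 ≈ 0.92196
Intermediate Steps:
K = -1376 (K = 32*(-43) = -1376)
J(n) = n + n² (J(n) = n² + n = n + n²)
(K + 32601)/(J(78) + 27706) = (-1376 + 32601)/(78*(1 + 78) + 27706) = 31225/(78*79 + 27706) = 31225/(6162 + 27706) = 31225/33868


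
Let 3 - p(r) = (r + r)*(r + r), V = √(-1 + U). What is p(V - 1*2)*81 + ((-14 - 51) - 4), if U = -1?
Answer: -474 + 1296*I*√2 ≈ -474.0 + 1832.8*I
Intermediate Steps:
V = I*√2 (V = √(-1 - 1) = √(-2) = I*√2 ≈ 1.4142*I)
p(r) = 3 - 4*r² (p(r) = 3 - (r + r)*(r + r) = 3 - 2*r*2*r = 3 - 4*r²)
p(V - 1*2)*81 + ((-14 - 51) - 4) = (3 - 4*(I*√2 - 1*2)²)*81 + ((-14 - 51) - 4) = (3 - 4*(I*√2 - 2)²)*81 + (-65 - 4) = (3 - 4*(-2 + I*√2)²)*81 - 69 = (243 - 324*(-2 + I*√2)²) - 69 = 174 - 324*(-2 + I*√2)²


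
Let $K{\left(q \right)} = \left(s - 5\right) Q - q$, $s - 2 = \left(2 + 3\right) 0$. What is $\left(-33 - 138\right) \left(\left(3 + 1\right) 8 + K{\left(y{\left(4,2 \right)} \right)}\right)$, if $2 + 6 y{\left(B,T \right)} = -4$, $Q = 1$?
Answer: $-5130$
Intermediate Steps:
$y{\left(B,T \right)} = -1$ ($y{\left(B,T \right)} = - \frac{1}{3} + \frac{1}{6} \left(-4\right) = - \frac{1}{3} - \frac{2}{3} = -1$)
$s = 2$ ($s = 2 + \left(2 + 3\right) 0 = 2 + 5 \cdot 0 = 2 + 0 = 2$)
$K{\left(q \right)} = -3 - q$ ($K{\left(q \right)} = \left(2 - 5\right) 1 - q = \left(-3\right) 1 - q = -3 - q$)
$\left(-33 - 138\right) \left(\left(3 + 1\right) 8 + K{\left(y{\left(4,2 \right)} \right)}\right) = \left(-33 - 138\right) \left(\left(3 + 1\right) 8 - 2\right) = - 171 \left(4 \cdot 8 + \left(-3 + 1\right)\right) = - 171 \left(32 - 2\right) = \left(-171\right) 30 = -5130$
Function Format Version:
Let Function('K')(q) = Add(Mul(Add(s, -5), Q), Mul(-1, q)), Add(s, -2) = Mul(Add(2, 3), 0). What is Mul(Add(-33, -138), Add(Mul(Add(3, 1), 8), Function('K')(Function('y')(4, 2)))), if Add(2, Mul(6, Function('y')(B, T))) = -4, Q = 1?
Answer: -5130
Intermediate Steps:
Function('y')(B, T) = -1 (Function('y')(B, T) = Add(Rational(-1, 3), Mul(Rational(1, 6), -4)) = Add(Rational(-1, 3), Rational(-2, 3)) = -1)
s = 2 (s = Add(2, Mul(Add(2, 3), 0)) = Add(2, Mul(5, 0)) = Add(2, 0) = 2)
Function('K')(q) = Add(-3, Mul(-1, q)) (Function('K')(q) = Add(Mul(Add(2, -5), 1), Mul(-1, q)) = Add(Mul(-3, 1), Mul(-1, q)) = Add(-3, Mul(-1, q)))
Mul(Add(-33, -138), Add(Mul(Add(3, 1), 8), Function('K')(Function('y')(4, 2)))) = Mul(Add(-33, -138), Add(Mul(Add(3, 1), 8), Add(-3, Mul(-1, -1)))) = Mul(-171, Add(Mul(4, 8), Add(-3, 1))) = Mul(-171, Add(32, -2)) = Mul(-171, 30) = -5130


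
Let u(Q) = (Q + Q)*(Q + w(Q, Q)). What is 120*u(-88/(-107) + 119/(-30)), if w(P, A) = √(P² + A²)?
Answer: 407474596/171735 - 407474596*√2/171735 ≈ -982.80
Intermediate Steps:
w(P, A) = √(A² + P²)
u(Q) = 2*Q*(Q + √2*√(Q²)) (u(Q) = (Q + Q)*(Q + √(Q² + Q²)) = (2*Q)*(Q + √(2*Q²)) = (2*Q)*(Q + √2*√(Q²)) = 2*Q*(Q + √2*√(Q²)))
120*u(-88/(-107) + 119/(-30)) = 120*(2*(-88/(-107) + 119/(-30))*((-88/(-107) + 119/(-30)) + √2*√((-88/(-107) + 119/(-30))²))) = 120*(2*(-88*(-1/107) + 119*(-1/30))*((-88*(-1/107) + 119*(-1/30)) + √2*√((-88*(-1/107) + 119*(-1/30))²))) = 120*(2*(88/107 - 119/30)*((88/107 - 119/30) + √2*√((88/107 - 119/30)²))) = 120*(2*(-10093/3210)*(-10093/3210 + √2*√((-10093/3210)²))) = 120*(2*(-10093/3210)*(-10093/3210 + √2*√(101868649/10304100))) = 120*(2*(-10093/3210)*(-10093/3210 + √2*(10093/3210))) = 120*(2*(-10093/3210)*(-10093/3210 + 10093*√2/3210)) = 120*(101868649/5152050 - 101868649*√2/5152050) = 407474596/171735 - 407474596*√2/171735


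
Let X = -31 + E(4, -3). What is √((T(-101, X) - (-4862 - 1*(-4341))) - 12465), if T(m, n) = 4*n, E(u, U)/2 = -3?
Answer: 2*I*√3023 ≈ 109.96*I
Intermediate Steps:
E(u, U) = -6 (E(u, U) = 2*(-3) = -6)
X = -37 (X = -31 - 6 = -37)
√((T(-101, X) - (-4862 - 1*(-4341))) - 12465) = √((4*(-37) - (-4862 - 1*(-4341))) - 12465) = √((-148 - (-4862 + 4341)) - 12465) = √((-148 - 1*(-521)) - 12465) = √((-148 + 521) - 12465) = √(373 - 12465) = √(-12092) = 2*I*√3023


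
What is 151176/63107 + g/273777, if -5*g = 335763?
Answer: 61917854373/28795408565 ≈ 2.1503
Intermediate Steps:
g = -335763/5 (g = -⅕*335763 = -335763/5 ≈ -67153.)
151176/63107 + g/273777 = 151176/63107 - 335763/5/273777 = 151176*(1/63107) - 335763/5*1/273777 = 151176/63107 - 111921/456295 = 61917854373/28795408565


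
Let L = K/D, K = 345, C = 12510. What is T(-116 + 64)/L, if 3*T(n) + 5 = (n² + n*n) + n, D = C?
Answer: 1487578/23 ≈ 64677.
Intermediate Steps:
D = 12510
T(n) = -5/3 + n/3 + 2*n²/3 (T(n) = -5/3 + ((n² + n*n) + n)/3 = -5/3 + ((n² + n²) + n)/3 = -5/3 + (2*n² + n)/3 = -5/3 + (n + 2*n²)/3 = -5/3 + (n/3 + 2*n²/3) = -5/3 + n/3 + 2*n²/3)
L = 23/834 (L = 345/12510 = 345*(1/12510) = 23/834 ≈ 0.027578)
T(-116 + 64)/L = (-5/3 + (-116 + 64)/3 + 2*(-116 + 64)²/3)/(23/834) = (-5/3 + (⅓)*(-52) + (⅔)*(-52)²)*(834/23) = (-5/3 - 52/3 + (⅔)*2704)*(834/23) = (-5/3 - 52/3 + 5408/3)*(834/23) = (5351/3)*(834/23) = 1487578/23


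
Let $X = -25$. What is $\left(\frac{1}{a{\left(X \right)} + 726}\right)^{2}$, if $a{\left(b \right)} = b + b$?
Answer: $\frac{1}{456976} \approx 2.1883 \cdot 10^{-6}$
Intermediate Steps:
$a{\left(b \right)} = 2 b$
$\left(\frac{1}{a{\left(X \right)} + 726}\right)^{2} = \left(\frac{1}{2 \left(-25\right) + 726}\right)^{2} = \left(\frac{1}{-50 + 726}\right)^{2} = \left(\frac{1}{676}\right)^{2} = \frac{1}{456976}$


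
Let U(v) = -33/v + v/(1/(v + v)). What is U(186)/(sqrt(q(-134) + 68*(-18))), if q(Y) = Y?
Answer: -4289893*I*sqrt(1358)/84196 ≈ -1877.6*I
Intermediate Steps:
U(v) = -33/v + 2*v**2 (U(v) = -33/v + v/(1/(2*v)) = -33/v + v/((1/(2*v))) = -33/v + v*(2*v) = -33/v + 2*v**2)
U(186)/(sqrt(q(-134) + 68*(-18))) = ((-33 + 2*186**3)/186)/(sqrt(-134 + 68*(-18))) = ((-33 + 2*6434856)/186)/(sqrt(-134 - 1224)) = ((-33 + 12869712)/186)/(sqrt(-1358)) = ((1/186)*12869679)/((I*sqrt(1358))) = 4289893*(-I*sqrt(1358)/1358)/62 = -4289893*I*sqrt(1358)/84196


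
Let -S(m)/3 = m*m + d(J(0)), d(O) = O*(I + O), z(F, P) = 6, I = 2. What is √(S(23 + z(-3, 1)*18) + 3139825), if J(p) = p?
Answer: √3088342 ≈ 1757.4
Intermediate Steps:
d(O) = O*(2 + O)
S(m) = -3*m² (S(m) = -3*(m*m + 0*(2 + 0)) = -3*(m² + 0*2) = -3*(m² + 0) = -3*m²)
√(S(23 + z(-3, 1)*18) + 3139825) = √(-3*(23 + 6*18)² + 3139825) = √(-3*(23 + 108)² + 3139825) = √(-3*131² + 3139825) = √(-3*17161 + 3139825) = √(-51483 + 3139825) = √3088342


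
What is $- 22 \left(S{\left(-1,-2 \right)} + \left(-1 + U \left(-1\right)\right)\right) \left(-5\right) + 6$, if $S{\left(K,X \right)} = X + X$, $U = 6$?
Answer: $-1204$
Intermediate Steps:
$S{\left(K,X \right)} = 2 X$
$- 22 \left(S{\left(-1,-2 \right)} + \left(-1 + U \left(-1\right)\right)\right) \left(-5\right) + 6 = - 22 \left(2 \left(-2\right) + \left(-1 + 6 \left(-1\right)\right)\right) \left(-5\right) + 6 = - 22 \left(-4 - 7\right) \left(-5\right) + 6 = - 22 \left(\left(-11\right) \left(-5\right)\right) + 6 = \left(-22\right) 55 + 6 = -1210 + 6 = -1204$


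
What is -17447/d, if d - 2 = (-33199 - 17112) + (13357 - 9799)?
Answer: 17447/46751 ≈ 0.37319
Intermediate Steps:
d = -46751 (d = 2 + ((-33199 - 17112) + (13357 - 9799)) = 2 + (-50311 + 3558) = 2 - 46753 = -46751)
-17447/d = -17447/(-46751) = -17447*(-1/46751) = 17447/46751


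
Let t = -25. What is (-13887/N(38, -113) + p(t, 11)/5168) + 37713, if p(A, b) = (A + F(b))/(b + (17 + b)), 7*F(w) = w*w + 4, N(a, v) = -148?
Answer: 986795492213/26100984 ≈ 37807.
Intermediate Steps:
F(w) = 4/7 + w**2/7 (F(w) = (w*w + 4)/7 = (w**2 + 4)/7 = (4 + w**2)/7 = 4/7 + w**2/7)
p(A, b) = (4/7 + A + b**2/7)/(17 + 2*b) (p(A, b) = (A + (4/7 + b**2/7))/(b + (17 + b)) = (4/7 + A + b**2/7)/(17 + 2*b))
(-13887/N(38, -113) + p(t, 11)/5168) + 37713 = (-13887/(-148) + ((4 + 11**2 + 7*(-25))/(7*(17 + 2*11)))/5168) + 37713 = (-13887*(-1/148) + ((4 + 121 - 175)/(7*(17 + 22)))*(1/5168)) + 37713 = (13887/148 + ((1/7)*(-50)/39)*(1/5168)) + 37713 = (13887/148 + ((1/7)*(1/39)*(-50))*(1/5168)) + 37713 = (13887/148 - 50/273*1/5168) + 37713 = (13887/148 - 25/705432) + 37713 = 2449082621/26100984 + 37713 = 986795492213/26100984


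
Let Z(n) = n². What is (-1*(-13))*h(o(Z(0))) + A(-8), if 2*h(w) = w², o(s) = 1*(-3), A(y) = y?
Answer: 101/2 ≈ 50.500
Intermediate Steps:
o(s) = -3
h(w) = w²/2
(-1*(-13))*h(o(Z(0))) + A(-8) = (-1*(-13))*((½)*(-3)²) - 8 = 13*((½)*9) - 8 = 13*(9/2) - 8 = 117/2 - 8 = 101/2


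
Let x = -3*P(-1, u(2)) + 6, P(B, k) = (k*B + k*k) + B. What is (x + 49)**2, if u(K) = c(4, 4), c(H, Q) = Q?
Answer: 484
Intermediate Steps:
u(K) = 4
P(B, k) = B + k**2 + B*k (P(B, k) = (B*k + k**2) + B = (k**2 + B*k) + B = B + k**2 + B*k)
x = -27 (x = -3*(-1 + 4**2 - 1*4) + 6 = -3*(-1 + 16 - 4) + 6 = -3*11 + 6 = -33 + 6 = -27)
(x + 49)**2 = (-27 + 49)**2 = 22**2 = 484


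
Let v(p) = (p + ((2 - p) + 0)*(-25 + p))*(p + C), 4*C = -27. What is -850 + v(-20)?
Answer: 52335/2 ≈ 26168.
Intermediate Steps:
C = -27/4 (C = (¼)*(-27) = -27/4 ≈ -6.7500)
v(p) = (-27/4 + p)*(p + (-25 + p)*(2 - p)) (v(p) = (p + ((2 - p) + 0)*(-25 + p))*(p - 27/4) = (p + (2 - p)*(-25 + p))*(-27/4 + p) = (p + (-25 + p)*(2 - p))*(-27/4 + p) = (-27/4 + p)*(p + (-25 + p)*(2 - p)))
-850 + v(-20) = -850 + (675/2 - 1*(-20)³ - 239*(-20) + (139/4)*(-20)²) = -850 + (675/2 - 1*(-8000) + 4780 + (139/4)*400) = -850 + (675/2 + 8000 + 4780 + 13900) = -850 + 54035/2 = 52335/2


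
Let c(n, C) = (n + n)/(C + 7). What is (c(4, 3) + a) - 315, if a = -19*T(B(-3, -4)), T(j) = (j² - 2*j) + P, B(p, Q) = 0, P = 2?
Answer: -1761/5 ≈ -352.20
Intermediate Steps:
c(n, C) = 2*n/(7 + C) (c(n, C) = (2*n)/(7 + C) = 2*n/(7 + C))
T(j) = 2 + j² - 2*j (T(j) = (j² - 2*j) + 2 = 2 + j² - 2*j)
a = -38 (a = -19*(2 + 0² - 2*0) = -19*(2 + 0 + 0) = -19*2 = -38)
(c(4, 3) + a) - 315 = (2*4/(7 + 3) - 38) - 315 = (2*4/10 - 38) - 315 = (2*4*(⅒) - 38) - 315 = (⅘ - 38) - 315 = -186/5 - 315 = -1761/5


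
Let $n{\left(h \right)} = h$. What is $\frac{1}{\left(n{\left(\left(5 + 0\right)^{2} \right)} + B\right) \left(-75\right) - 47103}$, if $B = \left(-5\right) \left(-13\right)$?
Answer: $- \frac{1}{53853} \approx -1.8569 \cdot 10^{-5}$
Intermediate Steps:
$B = 65$
$\frac{1}{\left(n{\left(\left(5 + 0\right)^{2} \right)} + B\right) \left(-75\right) - 47103} = \frac{1}{\left(\left(5 + 0\right)^{2} + 65\right) \left(-75\right) - 47103} = \frac{1}{\left(5^{2} + 65\right) \left(-75\right) - 47103} = \frac{1}{\left(25 + 65\right) \left(-75\right) - 47103} = \frac{1}{90 \left(-75\right) - 47103} = \frac{1}{-6750 - 47103} = \frac{1}{-53853} = - \frac{1}{53853}$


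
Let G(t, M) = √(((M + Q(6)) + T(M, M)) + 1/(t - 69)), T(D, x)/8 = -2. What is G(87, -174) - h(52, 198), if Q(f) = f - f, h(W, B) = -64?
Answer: 64 + I*√6838/6 ≈ 64.0 + 13.782*I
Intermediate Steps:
T(D, x) = -16 (T(D, x) = 8*(-2) = -16)
Q(f) = 0
G(t, M) = √(-16 + M + 1/(-69 + t)) (G(t, M) = √(((M + 0) - 16) + 1/(t - 69)) = √((M - 16) + 1/(-69 + t)) = √((-16 + M) + 1/(-69 + t)) = √(-16 + M + 1/(-69 + t)))
G(87, -174) - h(52, 198) = √((1 + (-69 + 87)*(-16 - 174))/(-69 + 87)) - 1*(-64) = √((1 + 18*(-190))/18) + 64 = √((1 - 3420)/18) + 64 = √((1/18)*(-3419)) + 64 = √(-3419/18) + 64 = I*√6838/6 + 64 = 64 + I*√6838/6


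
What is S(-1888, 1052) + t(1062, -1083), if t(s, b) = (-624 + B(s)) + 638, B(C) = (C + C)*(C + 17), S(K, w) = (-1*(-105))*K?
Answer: 2093570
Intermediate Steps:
S(K, w) = 105*K
B(C) = 2*C*(17 + C) (B(C) = (2*C)*(17 + C) = 2*C*(17 + C))
t(s, b) = 14 + 2*s*(17 + s) (t(s, b) = (-624 + 2*s*(17 + s)) + 638 = 14 + 2*s*(17 + s))
S(-1888, 1052) + t(1062, -1083) = 105*(-1888) + (14 + 2*1062*(17 + 1062)) = -198240 + (14 + 2*1062*1079) = -198240 + (14 + 2291796) = -198240 + 2291810 = 2093570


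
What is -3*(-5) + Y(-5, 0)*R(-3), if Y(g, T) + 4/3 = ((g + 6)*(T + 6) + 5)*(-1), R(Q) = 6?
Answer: -59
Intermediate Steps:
Y(g, T) = -19/3 - (6 + T)*(6 + g) (Y(g, T) = -4/3 + ((g + 6)*(T + 6) + 5)*(-1) = -4/3 + ((6 + g)*(6 + T) + 5)*(-1) = -4/3 + ((6 + T)*(6 + g) + 5)*(-1) = -4/3 + (5 + (6 + T)*(6 + g))*(-1) = -4/3 + (-5 - (6 + T)*(6 + g)) = -19/3 - (6 + T)*(6 + g))
-3*(-5) + Y(-5, 0)*R(-3) = -3*(-5) + (-127/3 - 6*0 - 6*(-5) - 1*0*(-5))*6 = 15 + (-127/3 + 0 + 30 + 0)*6 = 15 - 37/3*6 = 15 - 74 = -59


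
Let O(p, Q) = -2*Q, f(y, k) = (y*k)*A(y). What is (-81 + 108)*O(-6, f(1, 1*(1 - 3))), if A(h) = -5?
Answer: -540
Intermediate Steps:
f(y, k) = -5*k*y (f(y, k) = (y*k)*(-5) = (k*y)*(-5) = -5*k*y)
(-81 + 108)*O(-6, f(1, 1*(1 - 3))) = (-81 + 108)*(-(-10)*1*(1 - 3)) = 27*(-(-10)*1*(-2)) = 27*(-(-10)*(-2)) = 27*(-2*10) = 27*(-20) = -540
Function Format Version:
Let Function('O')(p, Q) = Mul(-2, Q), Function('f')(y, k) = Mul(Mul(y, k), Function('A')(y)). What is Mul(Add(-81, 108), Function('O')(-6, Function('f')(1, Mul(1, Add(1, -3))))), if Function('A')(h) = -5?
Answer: -540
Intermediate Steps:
Function('f')(y, k) = Mul(-5, k, y) (Function('f')(y, k) = Mul(Mul(y, k), -5) = Mul(Mul(k, y), -5) = Mul(-5, k, y))
Mul(Add(-81, 108), Function('O')(-6, Function('f')(1, Mul(1, Add(1, -3))))) = Mul(Add(-81, 108), Mul(-2, Mul(-5, Mul(1, Add(1, -3)), 1))) = Mul(27, Mul(-2, Mul(-5, Mul(1, -2), 1))) = Mul(27, Mul(-2, Mul(-5, -2, 1))) = Mul(27, Mul(-2, 10)) = Mul(27, -20) = -540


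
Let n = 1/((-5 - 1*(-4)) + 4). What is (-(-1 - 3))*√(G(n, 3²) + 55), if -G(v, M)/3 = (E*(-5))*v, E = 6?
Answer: 4*√85 ≈ 36.878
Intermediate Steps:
n = ⅓ (n = 1/((-5 + 4) + 4) = 1/(-1 + 4) = 1/3 = ⅓ ≈ 0.33333)
G(v, M) = 90*v (G(v, M) = -3*6*(-5)*v = -(-90)*v = 90*v)
(-(-1 - 3))*√(G(n, 3²) + 55) = (-(-1 - 3))*√(90*(⅓) + 55) = (-1*(-4))*√(30 + 55) = 4*√85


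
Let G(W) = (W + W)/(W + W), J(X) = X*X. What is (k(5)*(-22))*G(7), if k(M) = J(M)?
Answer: -550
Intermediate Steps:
J(X) = X**2
G(W) = 1 (G(W) = (2*W)/((2*W)) = (2*W)*(1/(2*W)) = 1)
k(M) = M**2
(k(5)*(-22))*G(7) = (5**2*(-22))*1 = (25*(-22))*1 = -550*1 = -550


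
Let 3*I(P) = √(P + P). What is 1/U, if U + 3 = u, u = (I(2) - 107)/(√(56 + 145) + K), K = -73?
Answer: -68595/97963 - 957*√201/97963 ≈ -0.83871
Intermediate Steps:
I(P) = √2*√P/3 (I(P) = √(P + P)/3 = √(2*P)/3 = (√2*√P)/3 = √2*√P/3)
u = -319/(3*(-73 + √201)) (u = (√2*√2/3 - 107)/(√(56 + 145) - 73) = (⅔ - 107)/(√201 - 73) = -319/(3*(-73 + √201)) ≈ 1.8077)
U = -22865/15384 + 319*√201/15384 (U = -3 + (23287/15384 + 319*√201/15384) = -22865/15384 + 319*√201/15384 ≈ -1.1923)
1/U = 1/(-22865/15384 + 319*√201/15384)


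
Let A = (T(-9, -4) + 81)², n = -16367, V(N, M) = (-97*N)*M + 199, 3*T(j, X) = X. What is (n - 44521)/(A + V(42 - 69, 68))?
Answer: -136998/415435 ≈ -0.32977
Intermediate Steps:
T(j, X) = X/3
V(N, M) = 199 - 97*M*N (V(N, M) = -97*M*N + 199 = 199 - 97*M*N)
A = 57121/9 (A = ((⅓)*(-4) + 81)² = (-4/3 + 81)² = (239/3)² = 57121/9 ≈ 6346.8)
(n - 44521)/(A + V(42 - 69, 68)) = (-16367 - 44521)/(57121/9 + (199 - 97*68*(42 - 69))) = -60888/(57121/9 + (199 - 97*68*(-27))) = -60888/(57121/9 + (199 + 178092)) = -60888/(57121/9 + 178291) = -60888/1661740/9 = -60888*9/1661740 = -136998/415435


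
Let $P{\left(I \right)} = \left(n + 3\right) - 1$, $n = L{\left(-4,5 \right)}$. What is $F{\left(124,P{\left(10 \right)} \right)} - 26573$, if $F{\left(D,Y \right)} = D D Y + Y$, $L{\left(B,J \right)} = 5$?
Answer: $81066$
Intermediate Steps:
$n = 5$
$P{\left(I \right)} = 7$ ($P{\left(I \right)} = \left(5 + 3\right) - 1 = 8 - 1 = 7$)
$F{\left(D,Y \right)} = Y + Y D^{2}$ ($F{\left(D,Y \right)} = D^{2} Y + Y = Y D^{2} + Y = Y + Y D^{2}$)
$F{\left(124,P{\left(10 \right)} \right)} - 26573 = 7 \left(1 + 124^{2}\right) - 26573 = 7 \left(1 + 15376\right) - 26573 = 7 \cdot 15377 - 26573 = 107639 - 26573 = 81066$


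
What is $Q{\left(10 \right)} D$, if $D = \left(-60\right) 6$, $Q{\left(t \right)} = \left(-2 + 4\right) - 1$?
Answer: $-360$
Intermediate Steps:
$Q{\left(t \right)} = 1$ ($Q{\left(t \right)} = 2 - 1 = 1$)
$D = -360$
$Q{\left(10 \right)} D = 1 \left(-360\right) = -360$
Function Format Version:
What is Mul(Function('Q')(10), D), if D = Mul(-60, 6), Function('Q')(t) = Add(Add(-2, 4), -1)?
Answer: -360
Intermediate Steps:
Function('Q')(t) = 1 (Function('Q')(t) = Add(2, -1) = 1)
D = -360
Mul(Function('Q')(10), D) = Mul(1, -360) = -360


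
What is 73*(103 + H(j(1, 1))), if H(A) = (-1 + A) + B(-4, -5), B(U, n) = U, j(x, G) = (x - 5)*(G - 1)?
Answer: 7154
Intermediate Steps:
j(x, G) = (-1 + G)*(-5 + x) (j(x, G) = (-5 + x)*(-1 + G) = (-1 + G)*(-5 + x))
H(A) = -5 + A (H(A) = (-1 + A) - 4 = -5 + A)
73*(103 + H(j(1, 1))) = 73*(103 + (-5 + (5 - 1*1 - 5*1 + 1*1))) = 73*(103 + (-5 + (5 - 1 - 5 + 1))) = 73*(103 + (-5 + 0)) = 73*(103 - 5) = 73*98 = 7154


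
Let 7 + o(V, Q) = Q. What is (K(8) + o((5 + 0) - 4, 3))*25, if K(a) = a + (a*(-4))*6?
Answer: -4700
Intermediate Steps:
o(V, Q) = -7 + Q
K(a) = -23*a (K(a) = a - 4*a*6 = a - 24*a = -23*a)
(K(8) + o((5 + 0) - 4, 3))*25 = (-23*8 + (-7 + 3))*25 = (-184 - 4)*25 = -188*25 = -4700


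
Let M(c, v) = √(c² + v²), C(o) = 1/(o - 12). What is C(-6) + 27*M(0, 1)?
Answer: 485/18 ≈ 26.944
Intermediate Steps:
C(o) = 1/(-12 + o)
C(-6) + 27*M(0, 1) = 1/(-12 - 6) + 27*√(0² + 1²) = 1/(-18) + 27*√(0 + 1) = -1/18 + 27*√1 = -1/18 + 27*1 = -1/18 + 27 = 485/18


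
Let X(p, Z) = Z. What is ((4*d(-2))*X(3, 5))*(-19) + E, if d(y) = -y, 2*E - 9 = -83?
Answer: -797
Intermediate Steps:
E = -37 (E = 9/2 + (½)*(-83) = 9/2 - 83/2 = -37)
((4*d(-2))*X(3, 5))*(-19) + E = ((4*(-1*(-2)))*5)*(-19) - 37 = ((4*2)*5)*(-19) - 37 = (8*5)*(-19) - 37 = 40*(-19) - 37 = -760 - 37 = -797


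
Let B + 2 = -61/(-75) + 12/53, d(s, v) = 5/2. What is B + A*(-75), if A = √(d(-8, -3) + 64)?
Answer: -3817/3975 - 75*√266/2 ≈ -612.57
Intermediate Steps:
d(s, v) = 5/2 (d(s, v) = 5*(½) = 5/2)
A = √266/2 (A = √(5/2 + 64) = √(133/2) = √266/2 ≈ 8.1548)
B = -3817/3975 (B = -2 + (-61/(-75) + 12/53) = -2 + (-61*(-1/75) + 12*(1/53)) = -2 + (61/75 + 12/53) = -2 + 4133/3975 = -3817/3975 ≈ -0.96025)
B + A*(-75) = -3817/3975 + (√266/2)*(-75) = -3817/3975 - 75*√266/2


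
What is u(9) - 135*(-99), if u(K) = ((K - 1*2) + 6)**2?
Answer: 13534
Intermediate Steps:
u(K) = (4 + K)**2 (u(K) = ((K - 2) + 6)**2 = ((-2 + K) + 6)**2 = (4 + K)**2)
u(9) - 135*(-99) = (4 + 9)**2 - 135*(-99) = 13**2 + 13365 = 169 + 13365 = 13534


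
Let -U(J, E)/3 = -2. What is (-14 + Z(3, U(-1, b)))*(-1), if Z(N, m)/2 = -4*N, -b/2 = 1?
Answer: 38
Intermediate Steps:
b = -2 (b = -2*1 = -2)
U(J, E) = 6 (U(J, E) = -3*(-2) = 6)
Z(N, m) = -8*N (Z(N, m) = 2*(-4*N) = -8*N)
(-14 + Z(3, U(-1, b)))*(-1) = (-14 - 8*3)*(-1) = (-14 - 24)*(-1) = -38*(-1) = 38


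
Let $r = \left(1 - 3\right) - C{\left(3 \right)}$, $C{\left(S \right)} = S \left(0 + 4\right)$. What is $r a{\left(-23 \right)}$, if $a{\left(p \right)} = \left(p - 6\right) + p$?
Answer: $728$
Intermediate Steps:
$a{\left(p \right)} = -6 + 2 p$ ($a{\left(p \right)} = \left(-6 + p\right) + p = -6 + 2 p$)
$C{\left(S \right)} = 4 S$ ($C{\left(S \right)} = S 4 = 4 S$)
$r = -14$ ($r = \left(1 - 3\right) - 4 \cdot 3 = \left(1 - 3\right) - 12 = -2 - 12 = -14$)
$r a{\left(-23 \right)} = - 14 \left(-6 + 2 \left(-23\right)\right) = - 14 \left(-6 - 46\right) = \left(-14\right) \left(-52\right) = 728$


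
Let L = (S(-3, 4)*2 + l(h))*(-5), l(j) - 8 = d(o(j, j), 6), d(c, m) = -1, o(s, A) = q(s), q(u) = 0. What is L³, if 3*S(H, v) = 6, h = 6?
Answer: -166375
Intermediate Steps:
o(s, A) = 0
S(H, v) = 2 (S(H, v) = (⅓)*6 = 2)
l(j) = 7 (l(j) = 8 - 1 = 7)
L = -55 (L = (2*2 + 7)*(-5) = (4 + 7)*(-5) = 11*(-5) = -55)
L³ = (-55)³ = -166375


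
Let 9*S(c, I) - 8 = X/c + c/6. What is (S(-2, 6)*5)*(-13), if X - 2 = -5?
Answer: -3575/54 ≈ -66.204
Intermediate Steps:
X = -3 (X = 2 - 5 = -3)
S(c, I) = 8/9 - 1/(3*c) + c/54 (S(c, I) = 8/9 + (-3/c + c/6)/9 = 8/9 + (-1/(3*c) + c/54) = 8/9 - 1/(3*c) + c/54)
(S(-2, 6)*5)*(-13) = (((1/54)*(-18 - 2*(48 - 2))/(-2))*5)*(-13) = (((1/54)*(-1/2)*(-18 - 2*46))*5)*(-13) = (((1/54)*(-1/2)*(-18 - 92))*5)*(-13) = (((1/54)*(-1/2)*(-110))*5)*(-13) = ((55/54)*5)*(-13) = (275/54)*(-13) = -3575/54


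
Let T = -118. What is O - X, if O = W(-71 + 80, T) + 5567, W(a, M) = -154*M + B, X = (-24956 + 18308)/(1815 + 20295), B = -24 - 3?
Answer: 87379828/3685 ≈ 23712.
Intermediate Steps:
B = -27
X = -1108/3685 (X = -6648/22110 = -6648*1/22110 = -1108/3685 ≈ -0.30068)
W(a, M) = -27 - 154*M (W(a, M) = -154*M - 27 = -27 - 154*M)
O = 23712 (O = (-27 - 154*(-118)) + 5567 = (-27 + 18172) + 5567 = 18145 + 5567 = 23712)
O - X = 23712 - 1*(-1108/3685) = 23712 + 1108/3685 = 87379828/3685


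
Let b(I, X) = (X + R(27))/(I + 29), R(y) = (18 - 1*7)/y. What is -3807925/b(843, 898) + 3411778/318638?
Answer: -14283510183848327/3864600983 ≈ -3.6960e+6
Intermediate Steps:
R(y) = 11/y (R(y) = (18 - 7)/y = 11/y)
b(I, X) = (11/27 + X)/(29 + I) (b(I, X) = (X + 11/27)/(I + 29) = (X + 11*(1/27))/(29 + I) = (X + 11/27)/(29 + I) = (11/27 + X)/(29 + I))
-3807925/b(843, 898) + 3411778/318638 = -3807925*(29 + 843)/(11/27 + 898) + 3411778/318638 = -3807925/((24257/27)/872) + 3411778*(1/318638) = -3807925/((1/872)*(24257/27)) + 1705889/159319 = -3807925/24257/23544 + 1705889/159319 = -3807925*23544/24257 + 1705889/159319 = -89653786200/24257 + 1705889/159319 = -14283510183848327/3864600983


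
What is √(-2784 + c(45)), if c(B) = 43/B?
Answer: I*√626185/15 ≈ 52.755*I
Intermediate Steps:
√(-2784 + c(45)) = √(-2784 + 43/45) = √(-125237/45) = I*√626185/15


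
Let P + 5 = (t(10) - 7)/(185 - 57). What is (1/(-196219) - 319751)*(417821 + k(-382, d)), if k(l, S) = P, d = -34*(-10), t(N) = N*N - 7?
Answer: -838858507006966245/6279008 ≈ -1.3360e+11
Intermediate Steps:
t(N) = -7 + N**2 (t(N) = N**2 - 7 = -7 + N**2)
d = 340
P = -277/64 (P = -5 + ((-7 + 10**2) - 7)/(185 - 57) = -5 + ((-7 + 100) - 7)/128 = -5 + (93 - 7)*(1/128) = -5 + 86*(1/128) = -5 + 43/64 = -277/64 ≈ -4.3281)
k(l, S) = -277/64
(1/(-196219) - 319751)*(417821 + k(-382, d)) = (1/(-196219) - 319751)*(417821 - 277/64) = (-1/196219 - 319751)*(26740267/64) = -62741221470/196219*26740267/64 = -838858507006966245/6279008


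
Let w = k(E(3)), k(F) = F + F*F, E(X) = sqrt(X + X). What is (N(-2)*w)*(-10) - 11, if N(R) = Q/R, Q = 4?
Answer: 109 + 20*sqrt(6) ≈ 157.99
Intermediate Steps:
E(X) = sqrt(2)*sqrt(X) (E(X) = sqrt(2*X) = sqrt(2)*sqrt(X))
k(F) = F + F**2
N(R) = 4/R
w = sqrt(6)*(1 + sqrt(6)) (w = (sqrt(2)*sqrt(3))*(1 + sqrt(2)*sqrt(3)) = sqrt(6)*(1 + sqrt(6)) ≈ 8.4495)
(N(-2)*w)*(-10) - 11 = ((4/(-2))*(6 + sqrt(6)))*(-10) - 11 = ((4*(-1/2))*(6 + sqrt(6)))*(-10) - 11 = -2*(6 + sqrt(6))*(-10) - 11 = (-12 - 2*sqrt(6))*(-10) - 11 = (120 + 20*sqrt(6)) - 11 = 109 + 20*sqrt(6)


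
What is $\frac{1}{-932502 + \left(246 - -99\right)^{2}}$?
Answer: $- \frac{1}{813477} \approx -1.2293 \cdot 10^{-6}$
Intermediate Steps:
$\frac{1}{-932502 + \left(246 - -99\right)^{2}} = \frac{1}{-932502 + \left(246 + 99\right)^{2}} = \frac{1}{-932502 + 345^{2}} = \frac{1}{-932502 + 119025} = \frac{1}{-813477} = - \frac{1}{813477}$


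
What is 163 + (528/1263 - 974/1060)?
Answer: 36258443/223130 ≈ 162.50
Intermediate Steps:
163 + (528/1263 - 974/1060) = 163 + (528*(1/1263) - 974*1/1060) = 163 + (176/421 - 487/530) = 163 - 111747/223130 = 36258443/223130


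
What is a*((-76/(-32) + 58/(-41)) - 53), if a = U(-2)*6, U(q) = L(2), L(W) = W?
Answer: -51207/82 ≈ -624.48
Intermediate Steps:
U(q) = 2
a = 12 (a = 2*6 = 12)
a*((-76/(-32) + 58/(-41)) - 53) = 12*((-76/(-32) + 58/(-41)) - 53) = 12*((-76*(-1/32) + 58*(-1/41)) - 53) = 12*((19/8 - 58/41) - 53) = 12*(315/328 - 53) = 12*(-17069/328) = -51207/82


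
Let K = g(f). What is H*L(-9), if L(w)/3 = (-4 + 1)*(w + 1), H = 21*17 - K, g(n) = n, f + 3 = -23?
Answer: 27576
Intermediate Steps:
f = -26 (f = -3 - 23 = -26)
K = -26
H = 383 (H = 21*17 - 1*(-26) = 357 + 26 = 383)
L(w) = -9 - 9*w (L(w) = 3*((-4 + 1)*(w + 1)) = 3*(-3*(1 + w)) = 3*(-3 - 3*w) = -9 - 9*w)
H*L(-9) = 383*(-9 - 9*(-9)) = 383*(-9 + 81) = 383*72 = 27576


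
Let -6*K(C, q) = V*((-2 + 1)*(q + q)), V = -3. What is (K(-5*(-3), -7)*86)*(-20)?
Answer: -12040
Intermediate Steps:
K(C, q) = -q (K(C, q) = -(-1)*(-2 + 1)*(q + q)/2 = -(-1)*(-2*q)/2 = -q)
(K(-5*(-3), -7)*86)*(-20) = (-1*(-7)*86)*(-20) = (7*86)*(-20) = 602*(-20) = -12040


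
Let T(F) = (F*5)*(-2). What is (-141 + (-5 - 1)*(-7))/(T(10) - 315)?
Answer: 99/415 ≈ 0.23855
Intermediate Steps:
T(F) = -10*F (T(F) = (5*F)*(-2) = -10*F)
(-141 + (-5 - 1)*(-7))/(T(10) - 315) = (-141 + (-5 - 1)*(-7))/(-10*10 - 315) = (-141 - 6*(-7))/(-100 - 315) = (-141 + 42)/(-415) = -99*(-1/415) = 99/415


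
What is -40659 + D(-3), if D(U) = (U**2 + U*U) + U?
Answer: -40644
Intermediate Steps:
D(U) = U + 2*U**2 (D(U) = (U**2 + U**2) + U = 2*U**2 + U = U + 2*U**2)
-40659 + D(-3) = -40659 - 3*(1 + 2*(-3)) = -40659 - 3*(1 - 6) = -40659 - 3*(-5) = -40659 + 15 = -40644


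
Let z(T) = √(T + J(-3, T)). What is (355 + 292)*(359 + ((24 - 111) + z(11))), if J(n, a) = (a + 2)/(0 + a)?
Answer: 175984 + 647*√1474/11 ≈ 1.7824e+5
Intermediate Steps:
J(n, a) = (2 + a)/a
z(T) = √(T + (2 + T)/T)
(355 + 292)*(359 + ((24 - 111) + z(11))) = (355 + 292)*(359 + ((24 - 111) + √(1 + 11 + 2/11))) = 647*(359 + (-87 + √(1 + 11 + 2*(1/11)))) = 647*(359 + (-87 + √(1 + 11 + 2/11))) = 647*(359 + (-87 + √(134/11))) = 647*(359 + (-87 + √1474/11)) = 647*(272 + √1474/11) = 175984 + 647*√1474/11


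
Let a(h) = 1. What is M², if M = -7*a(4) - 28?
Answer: 1225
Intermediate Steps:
M = -35 (M = -7*1 - 28 = -7 - 28 = -35)
M² = (-35)² = 1225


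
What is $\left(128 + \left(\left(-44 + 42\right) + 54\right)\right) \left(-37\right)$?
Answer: $-6660$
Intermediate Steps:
$\left(128 + \left(\left(-44 + 42\right) + 54\right)\right) \left(-37\right) = \left(128 + \left(-2 + 54\right)\right) \left(-37\right) = \left(128 + 52\right) \left(-37\right) = 180 \left(-37\right) = -6660$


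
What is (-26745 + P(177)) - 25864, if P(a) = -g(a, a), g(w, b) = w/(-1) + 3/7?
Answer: -367027/7 ≈ -52432.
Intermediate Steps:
g(w, b) = 3/7 - w (g(w, b) = w*(-1) + 3*(1/7) = -w + 3/7 = 3/7 - w)
P(a) = -3/7 + a (P(a) = -(3/7 - a) = -3/7 + a)
(-26745 + P(177)) - 25864 = (-26745 + (-3/7 + 177)) - 25864 = (-26745 + 1236/7) - 25864 = -185979/7 - 25864 = -367027/7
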